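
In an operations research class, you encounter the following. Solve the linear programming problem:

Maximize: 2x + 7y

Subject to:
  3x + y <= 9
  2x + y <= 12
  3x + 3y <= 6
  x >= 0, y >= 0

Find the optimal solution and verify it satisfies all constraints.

Feasible vertices: (0, 0), (0, 2), (2, 0)
Objective 2x + 7y at each vertex:
  (0, 0): 0
  (0, 2): 14
  (2, 0): 4
Maximum is 14 at (0, 2).
Verify constraints at (x, y) = (0, 2):
  3*0 + 1*2 = 2 <= 9
  2*0 + 1*2 = 2 <= 12
  3*0 + 3*2 = 6 <= 6 (active)
  x = 0 >= 0, y = 2 >= 0. All constraints satisfied.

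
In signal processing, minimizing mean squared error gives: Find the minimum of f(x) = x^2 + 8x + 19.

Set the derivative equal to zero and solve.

f(x) = x^2 + 8x + 19
f'(x) = 2x + (8) = 0
x = -8/2 = -4
f(-4) = 3
Since f''(x) = 2 > 0, this is a minimum.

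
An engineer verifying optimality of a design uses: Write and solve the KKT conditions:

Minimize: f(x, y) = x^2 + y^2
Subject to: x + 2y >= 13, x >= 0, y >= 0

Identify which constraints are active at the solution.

KKT conditions for min x^2 + y^2 s.t. 1x + 2y >= 13, x >= 0, y >= 0:
Stationarity: 2x = mu*1 + mu_x, 2y = mu*2 + mu_y, with mu, mu_x, mu_y >= 0
Complementary slackness: mu*(x + 2y - 13) = 0, mu_x*x = 0, mu_y*y = 0
(0, 0) is infeasible (1*0 + 2*0 < 13), so if mu = 0 stationarity would force x = mu_x/2 >= 0, y = mu_y/2 >= 0 with mu_x*x = mu_y*y = 0, i.e. x = y = 0: contradiction. Hence mu > 0 and x + 2y = 13 is active.
Try x > 0, y > 0 (so mu_x = mu_y = 0): x = 1*mu/2, y = 2*mu/2
Substitute: 1*(1*mu/2) + 2*(2*mu/2) = 13
  mu*5/2 = 13 => mu = 26/5
x* = 13/5 > 0, y* = 26/5 > 0, consistent with mu_x = mu_y = 0.
f is convex and the constraints are linear, so this KKT point is the global minimum.
f* = 169/5
Active constraints: x + 2y >= 13 (holds with equality, mu = 26/5 > 0); x >= 0 and y >= 0 are inactive (mu_x = mu_y = 0).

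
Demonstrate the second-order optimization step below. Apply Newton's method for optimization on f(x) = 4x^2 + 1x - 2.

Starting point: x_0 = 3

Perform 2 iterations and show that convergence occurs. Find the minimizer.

f(x) = 4x^2 + 1x - 2, f'(x) = 8x + (1), f''(x) = 8
Step 1: f'(3) = 25, x_1 = 3 - 25/8 = -1/8
Step 2: f'(-1/8) = 0, x_2 = -1/8 (converged)
Newton's method converges in 1 step for quadratics.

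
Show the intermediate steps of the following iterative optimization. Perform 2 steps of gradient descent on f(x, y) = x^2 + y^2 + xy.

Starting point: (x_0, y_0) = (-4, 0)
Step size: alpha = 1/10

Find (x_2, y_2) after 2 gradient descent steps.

f(x,y) = x^2 + y^2 + xy
grad_x = 2x + 1y, grad_y = 2y + 1x
Step 1: grad = (-8, -4), (-16/5, 2/5)
Step 2: grad = (-6, -12/5), (-13/5, 16/25)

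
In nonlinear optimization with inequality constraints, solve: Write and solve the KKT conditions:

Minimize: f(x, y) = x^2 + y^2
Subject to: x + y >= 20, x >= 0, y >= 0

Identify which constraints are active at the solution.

KKT conditions for min x^2 + y^2 s.t. 1x + 1y >= 20, x >= 0, y >= 0:
Stationarity: 2x = mu*1 + mu_x, 2y = mu*1 + mu_y, with mu, mu_x, mu_y >= 0
Complementary slackness: mu*(x + y - 20) = 0, mu_x*x = 0, mu_y*y = 0
(0, 0) is infeasible (1*0 + 1*0 < 20), so if mu = 0 stationarity would force x = mu_x/2 >= 0, y = mu_y/2 >= 0 with mu_x*x = mu_y*y = 0, i.e. x = y = 0: contradiction. Hence mu > 0 and x + y = 20 is active.
Try x > 0, y > 0 (so mu_x = mu_y = 0): x = 1*mu/2, y = 1*mu/2
Substitute: 1*(1*mu/2) + 1*(1*mu/2) = 20
  mu*2/2 = 20 => mu = 20
x* = 10 > 0, y* = 10 > 0, consistent with mu_x = mu_y = 0.
f is convex and the constraints are linear, so this KKT point is the global minimum.
f* = 200
Active constraints: x + y >= 20 (holds with equality, mu = 20 > 0); x >= 0 and y >= 0 are inactive (mu_x = mu_y = 0).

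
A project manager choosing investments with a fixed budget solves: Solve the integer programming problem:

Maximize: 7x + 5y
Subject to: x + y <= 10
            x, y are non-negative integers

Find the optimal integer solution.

Objective: 7x + 5y, constraint: x + y <= 10
Coefficient of x is 7 >= coefficient of y is 5, so allocate the entire budget to x.
Optimal: x = 10, y = 0, value = 70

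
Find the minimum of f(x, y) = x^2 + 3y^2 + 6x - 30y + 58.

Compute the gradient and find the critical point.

f(x,y) = x^2 + 3y^2 + 6x - 30y + 58
df/dx = 2x + (6) = 0  =>  x = -3
df/dy = 6y + (-30) = 0  =>  y = 5
f(-3, 5) = 1*(-3)^2 + 3*(5)^2 + 6*(-3) + -30*(5) + 58 = -26
Hessian is diagonal with entries 2, 6 > 0, so this is a minimum.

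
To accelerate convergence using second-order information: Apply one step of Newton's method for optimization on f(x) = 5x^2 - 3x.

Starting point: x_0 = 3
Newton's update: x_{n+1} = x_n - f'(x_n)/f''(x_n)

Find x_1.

f(x) = 5x^2 - 3x
f'(x) = 10x + (-3), f''(x) = 10
Newton step: x_1 = x_0 - f'(x_0)/f''(x_0)
f'(3) = 27
x_1 = 3 - 27/10 = 3/10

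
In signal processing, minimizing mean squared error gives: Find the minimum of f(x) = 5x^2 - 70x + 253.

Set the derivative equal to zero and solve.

f(x) = 5x^2 - 70x + 253
f'(x) = 10x + (-70) = 0
x = 70/10 = 7
f(7) = 8
Since f''(x) = 10 > 0, this is a minimum.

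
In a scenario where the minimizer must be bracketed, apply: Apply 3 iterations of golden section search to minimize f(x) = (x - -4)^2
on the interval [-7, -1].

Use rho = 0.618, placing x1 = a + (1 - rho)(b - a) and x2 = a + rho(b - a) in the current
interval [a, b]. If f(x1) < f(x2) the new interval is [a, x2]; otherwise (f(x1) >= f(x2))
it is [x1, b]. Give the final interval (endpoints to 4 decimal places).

Golden section search for min of f(x) = (x - -4)^2 on [-7, -1].
Each step: x1 = a + (1 - rho)(b - a), x2 = a + rho(b - a); if f(x1) < f(x2) keep [a, x2], otherwise keep [x1, b].
Step 1: [-7.0000, -1.0000], x1=-4.7080 (f=0.5013), x2=-3.2920 (f=0.5013); f(x1) = f(x2) (tie, not '<') => keep [-4.7080, -1.0000]
Step 2: [-4.7080, -1.0000], x1=-3.2915 (f=0.5019), x2=-2.4165 (f=2.5076); f(x1) < f(x2) => keep [-4.7080, -2.4165]
Step 3: [-4.7080, -2.4165], x1=-3.8326 (f=0.0280), x2=-3.2918 (f=0.5015); f(x1) < f(x2) => keep [-4.7080, -3.2918]
Final interval: [-4.7080, -3.2918]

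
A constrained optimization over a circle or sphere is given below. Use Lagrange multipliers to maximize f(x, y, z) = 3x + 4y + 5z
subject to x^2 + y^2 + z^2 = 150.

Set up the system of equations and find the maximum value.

Lagrange conditions: 3 = 2*lambda*x, 4 = 2*lambda*y, 5 = 2*lambda*z
So x:3 = y:4 = z:5, i.e. x = 3t, y = 4t, z = 5t
Constraint: t^2*(3^2 + 4^2 + 5^2) = 150
  t^2 * 50 = 150  =>  t = sqrt(3)
Maximum = 3*3t + 4*4t + 5*5t = 50*sqrt(3) = sqrt(7500)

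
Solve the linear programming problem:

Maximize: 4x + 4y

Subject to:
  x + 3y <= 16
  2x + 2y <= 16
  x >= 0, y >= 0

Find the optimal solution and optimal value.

Feasible vertices: (0, 0), (0, 16/3), (4, 4), (8, 0)
Objective 4x + 4y at each:
  (0, 0): 0
  (0, 16/3): 64/3
  (4, 4): 32
  (8, 0): 32
Maximum is 32 at (4, 4).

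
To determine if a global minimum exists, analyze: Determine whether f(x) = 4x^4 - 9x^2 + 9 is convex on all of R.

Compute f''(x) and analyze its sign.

f(x) = 4x^4 - 9x^2 + 9
f'(x) = 16x^3 + -18x
f''(x) = 48x^2 + -18
f''(0) = -18 < 0, so not convex near x = 0
Therefore, f is not globally convex on R.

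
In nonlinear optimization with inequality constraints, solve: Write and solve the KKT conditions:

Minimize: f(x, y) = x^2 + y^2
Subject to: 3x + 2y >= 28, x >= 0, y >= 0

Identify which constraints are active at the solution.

KKT conditions for min x^2 + y^2 s.t. 3x + 2y >= 28, x >= 0, y >= 0:
Stationarity: 2x = mu*3 + mu_x, 2y = mu*2 + mu_y, with mu, mu_x, mu_y >= 0
Complementary slackness: mu*(3x + 2y - 28) = 0, mu_x*x = 0, mu_y*y = 0
(0, 0) is infeasible (3*0 + 2*0 < 28), so if mu = 0 stationarity would force x = mu_x/2 >= 0, y = mu_y/2 >= 0 with mu_x*x = mu_y*y = 0, i.e. x = y = 0: contradiction. Hence mu > 0 and 3x + 2y = 28 is active.
Try x > 0, y > 0 (so mu_x = mu_y = 0): x = 3*mu/2, y = 2*mu/2
Substitute: 3*(3*mu/2) + 2*(2*mu/2) = 28
  mu*13/2 = 28 => mu = 56/13
x* = 84/13 > 0, y* = 56/13 > 0, consistent with mu_x = mu_y = 0.
f is convex and the constraints are linear, so this KKT point is the global minimum.
f* = 784/13
Active constraints: 3x + 2y >= 28 (holds with equality, mu = 56/13 > 0); x >= 0 and y >= 0 are inactive (mu_x = mu_y = 0).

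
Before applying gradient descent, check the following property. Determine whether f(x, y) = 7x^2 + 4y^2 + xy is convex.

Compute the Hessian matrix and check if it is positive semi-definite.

f(x,y) = 7x^2 + 4y^2 + xy
Hessian H = [[14, 1], [1, 8]]
trace(H) = 22, det(H) = 111
Eigenvalues: (22 +/- sqrt(40)) / 2 = 14.16, 7.838
Since both eigenvalues > 0, f is convex.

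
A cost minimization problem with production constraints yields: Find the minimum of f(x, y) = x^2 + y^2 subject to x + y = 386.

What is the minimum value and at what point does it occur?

Substitute y = 386 - x into f(x,y) = x^2 + y^2:
g(x) = x^2 + (386 - x)^2 = 2x^2 - 772x + 148996
g'(x) = 4x - 772 = 0  =>  x = 193
y = 386 - 193 = 193
Minimum value = 193^2 + 193^2 = 74498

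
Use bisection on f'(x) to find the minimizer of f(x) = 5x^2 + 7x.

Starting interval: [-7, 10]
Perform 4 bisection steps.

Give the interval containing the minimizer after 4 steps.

Finding critical point of f(x) = 5x^2 + 7x using bisection on f'(x) = 10x + 7.
f'(x) = 0 when x = -7/10.
Starting interval: [-7, 10]
Step 1: mid = 3/2, f'(mid) = 22, new interval = [-7, 3/2]
Step 2: mid = -11/4, f'(mid) = -41/2, new interval = [-11/4, 3/2]
Step 3: mid = -5/8, f'(mid) = 3/4, new interval = [-11/4, -5/8]
Step 4: mid = -27/16, f'(mid) = -79/8, new interval = [-27/16, -5/8]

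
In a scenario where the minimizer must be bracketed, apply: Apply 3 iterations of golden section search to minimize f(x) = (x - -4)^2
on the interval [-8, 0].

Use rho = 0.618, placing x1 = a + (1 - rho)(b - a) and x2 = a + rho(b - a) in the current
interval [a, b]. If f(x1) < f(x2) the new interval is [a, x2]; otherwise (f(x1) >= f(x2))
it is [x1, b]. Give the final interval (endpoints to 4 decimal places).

Golden section search for min of f(x) = (x - -4)^2 on [-8, 0].
Each step: x1 = a + (1 - rho)(b - a), x2 = a + rho(b - a); if f(x1) < f(x2) keep [a, x2], otherwise keep [x1, b].
Step 1: [-8.0000, 0.0000], x1=-4.9440 (f=0.8911), x2=-3.0560 (f=0.8911); f(x1) = f(x2) (tie, not '<') => keep [-4.9440, 0.0000]
Step 2: [-4.9440, 0.0000], x1=-3.0554 (f=0.8923), x2=-1.8886 (f=4.4580); f(x1) < f(x2) => keep [-4.9440, -1.8886]
Step 3: [-4.9440, -1.8886], x1=-3.7768 (f=0.0498), x2=-3.0558 (f=0.8916); f(x1) < f(x2) => keep [-4.9440, -3.0558]
Final interval: [-4.9440, -3.0558]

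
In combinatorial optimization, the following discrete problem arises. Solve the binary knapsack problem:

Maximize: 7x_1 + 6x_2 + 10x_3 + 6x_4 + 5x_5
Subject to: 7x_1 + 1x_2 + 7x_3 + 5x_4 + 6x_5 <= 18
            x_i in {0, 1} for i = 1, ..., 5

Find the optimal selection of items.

Items: item 1 (v=7, w=7), item 2 (v=6, w=1), item 3 (v=10, w=7), item 4 (v=6, w=5), item 5 (v=5, w=6)
Capacity: 18
Checking all 32 subsets (w = total weight, v = total value):
  {}: w = 0, v = 0
  {1}: w = 7, v = 7
  {2}: w = 1, v = 6
  {3}: w = 7, v = 10
  {4}: w = 5, v = 6
  {5}: w = 6, v = 5
  {1, 2}: w = 8, v = 13
  {1, 3}: w = 14, v = 17
  {1, 4}: w = 12, v = 13
  {1, 5}: w = 13, v = 12
  {2, 3}: w = 8, v = 16
  {2, 4}: w = 6, v = 12
  {2, 5}: w = 7, v = 11
  {3, 4}: w = 12, v = 16
  {3, 5}: w = 13, v = 15
  {4, 5}: w = 11, v = 11
  {1, 2, 3}: w = 15, v = 23
  {1, 2, 4}: w = 13, v = 19
  {1, 2, 5}: w = 14, v = 18
  {1, 3, 4}: w = 19 > 18, infeasible
  {1, 3, 5}: w = 20 > 18, infeasible
  {1, 4, 5}: w = 18, v = 18
  {2, 3, 4}: w = 13, v = 22
  {2, 3, 5}: w = 14, v = 21
  {2, 4, 5}: w = 12, v = 17
  {3, 4, 5}: w = 18, v = 21
  {1, 2, 3, 4}: w = 20 > 18, infeasible
  {1, 2, 3, 5}: w = 21 > 18, infeasible
  {1, 2, 4, 5}: w = 19 > 18, infeasible
  {1, 3, 4, 5}: w = 25 > 18, infeasible
  {2, 3, 4, 5}: w = 19 > 18, infeasible
  {1, 2, 3, 4, 5}: w = 26 > 18, infeasible
Best feasible subset: items [1, 2, 3]
Total weight: 15 <= 18, total value: 23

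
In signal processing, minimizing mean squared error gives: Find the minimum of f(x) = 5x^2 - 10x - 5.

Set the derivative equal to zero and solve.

f(x) = 5x^2 - 10x - 5
f'(x) = 10x + (-10) = 0
x = 10/10 = 1
f(1) = -10
Since f''(x) = 10 > 0, this is a minimum.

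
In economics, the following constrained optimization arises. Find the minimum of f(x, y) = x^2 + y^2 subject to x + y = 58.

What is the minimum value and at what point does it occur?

Substitute y = 58 - x into f(x,y) = x^2 + y^2:
g(x) = x^2 + (58 - x)^2 = 2x^2 - 116x + 3364
g'(x) = 4x - 116 = 0  =>  x = 29
y = 58 - 29 = 29
Minimum value = 29^2 + 29^2 = 1682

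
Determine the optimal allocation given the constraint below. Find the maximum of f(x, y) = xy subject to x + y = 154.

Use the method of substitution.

Substitute y = 154 - x into f(x,y) = xy:
g(x) = x(154 - x) = 154x - x^2
g'(x) = 154 - 2x = 0  =>  x = 77
y = 154 - 77 = 77
Maximum value = 77 * 77 = 5929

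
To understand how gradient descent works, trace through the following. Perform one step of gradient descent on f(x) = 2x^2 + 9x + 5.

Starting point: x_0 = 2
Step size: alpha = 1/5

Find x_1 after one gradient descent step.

f(x) = 2x^2 + 9x + 5
f'(x) = 4x + 9
f'(2) = 4*2 + (9) = 17
x_1 = x_0 - alpha * f'(x_0) = 2 - 1/5 * 17 = -7/5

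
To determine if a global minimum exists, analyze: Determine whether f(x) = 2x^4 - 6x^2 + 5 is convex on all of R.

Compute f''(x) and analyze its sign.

f(x) = 2x^4 - 6x^2 + 5
f'(x) = 8x^3 + -12x
f''(x) = 24x^2 + -12
f''(0) = -12 < 0, so not convex near x = 0
Therefore, f is not globally convex on R.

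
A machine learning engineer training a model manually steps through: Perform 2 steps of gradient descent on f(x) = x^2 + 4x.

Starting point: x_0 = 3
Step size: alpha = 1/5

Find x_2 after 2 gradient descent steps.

f(x) = x^2 + 4x, f'(x) = 2x + (4)
Step 1: f'(3) = 10, x_1 = 3 - 1/5 * 10 = 1
Step 2: f'(1) = 6, x_2 = 1 - 1/5 * 6 = -1/5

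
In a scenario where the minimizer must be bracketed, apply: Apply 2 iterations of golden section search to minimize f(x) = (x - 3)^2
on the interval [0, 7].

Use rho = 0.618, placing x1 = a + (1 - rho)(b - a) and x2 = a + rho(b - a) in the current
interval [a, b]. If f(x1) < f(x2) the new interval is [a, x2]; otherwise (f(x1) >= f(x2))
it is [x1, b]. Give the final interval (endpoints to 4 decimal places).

Golden section search for min of f(x) = (x - 3)^2 on [0, 7].
Each step: x1 = a + (1 - rho)(b - a), x2 = a + rho(b - a); if f(x1) < f(x2) keep [a, x2], otherwise keep [x1, b].
Step 1: [0.0000, 7.0000], x1=2.6740 (f=0.1063), x2=4.3260 (f=1.7583); f(x1) < f(x2) => keep [0.0000, 4.3260]
Step 2: [0.0000, 4.3260], x1=1.6525 (f=1.8157), x2=2.6735 (f=0.1066); f(x1) > f(x2) => keep [1.6525, 4.3260]
Final interval: [1.6525, 4.3260]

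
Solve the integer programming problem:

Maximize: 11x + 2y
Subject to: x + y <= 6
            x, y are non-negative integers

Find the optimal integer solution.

Objective: 11x + 2y, constraint: x + y <= 6
Coefficient of x is 11 >= coefficient of y is 2, so allocate the entire budget to x.
Optimal: x = 6, y = 0, value = 66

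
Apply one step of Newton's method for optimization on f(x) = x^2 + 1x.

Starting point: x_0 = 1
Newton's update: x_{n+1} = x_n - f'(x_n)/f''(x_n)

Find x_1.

f(x) = x^2 + 1x
f'(x) = 2x + (1), f''(x) = 2
Newton step: x_1 = x_0 - f'(x_0)/f''(x_0)
f'(1) = 3
x_1 = 1 - 3/2 = -1/2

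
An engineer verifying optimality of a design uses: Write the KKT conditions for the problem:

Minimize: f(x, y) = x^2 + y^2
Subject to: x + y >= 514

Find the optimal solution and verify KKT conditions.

KKT conditions for min x^2 + y^2 s.t. x + y >= 514:
Stationarity: 2x = mu, 2y = mu
So x = y = mu/2.
Complementary slackness: mu*(x + y - 514) = 0
Primal feasibility: x + y >= 514; dual feasibility: mu >= 0
If mu = 0 then x = y = 0, but 0 + 0 < 514 is infeasible, so the constraint is active.
Constraint active: x + y = 2*(mu/2) = 514 => mu = 514
x = y = 257, f = 132098
Verify: stationarity 2*257 = 514 = mu; primal 257 + 257 = 514 >= 514; dual mu = 514 >= 0; complementary slackness 514*(514 - 514) = 0. All KKT conditions hold.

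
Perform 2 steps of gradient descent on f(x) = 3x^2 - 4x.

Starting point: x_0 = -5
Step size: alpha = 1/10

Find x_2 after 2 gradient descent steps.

f(x) = 3x^2 - 4x, f'(x) = 6x + (-4)
Step 1: f'(-5) = -34, x_1 = -5 - 1/10 * -34 = -8/5
Step 2: f'(-8/5) = -68/5, x_2 = -8/5 - 1/10 * -68/5 = -6/25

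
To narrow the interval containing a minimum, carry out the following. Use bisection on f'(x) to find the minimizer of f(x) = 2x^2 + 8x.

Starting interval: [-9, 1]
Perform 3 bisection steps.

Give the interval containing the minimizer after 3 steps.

Finding critical point of f(x) = 2x^2 + 8x using bisection on f'(x) = 4x + 8.
f'(x) = 0 when x = -2.
Starting interval: [-9, 1]
Step 1: mid = -4, f'(mid) = -8, new interval = [-4, 1]
Step 2: mid = -3/2, f'(mid) = 2, new interval = [-4, -3/2]
Step 3: mid = -11/4, f'(mid) = -3, new interval = [-11/4, -3/2]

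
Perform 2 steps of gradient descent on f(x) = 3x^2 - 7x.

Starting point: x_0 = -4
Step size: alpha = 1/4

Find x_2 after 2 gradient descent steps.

f(x) = 3x^2 - 7x, f'(x) = 6x + (-7)
Step 1: f'(-4) = -31, x_1 = -4 - 1/4 * -31 = 15/4
Step 2: f'(15/4) = 31/2, x_2 = 15/4 - 1/4 * 31/2 = -1/8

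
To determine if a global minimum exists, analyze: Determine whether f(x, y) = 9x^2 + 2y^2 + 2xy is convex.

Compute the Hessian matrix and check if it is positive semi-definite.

f(x,y) = 9x^2 + 2y^2 + 2xy
Hessian H = [[18, 2], [2, 4]]
trace(H) = 22, det(H) = 68
Eigenvalues: (22 +/- sqrt(212)) / 2 = 18.28, 3.72
Since both eigenvalues > 0, f is convex.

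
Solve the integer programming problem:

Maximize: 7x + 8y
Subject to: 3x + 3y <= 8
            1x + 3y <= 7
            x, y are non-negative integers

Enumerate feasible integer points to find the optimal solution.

Constraint 1: 3x + 3y <= 8
Constraint 2: 1x + 3y <= 7
Feasible x range (need y >= 0): 0 <= x <= min(8/3, 7/1) => x in {0, ..., 2}.
Enumerate feasible integer points row by row (the coefficient of y is 8 > 0, so for each x the largest feasible y gives the best value):
  x = 0: y <= min((8 - 3*0)/3, (7 - 1*0)/3) => y in {0, ..., 2}; best 7*0 + 8*2 = 16
  x = 1: y <= min((8 - 3*1)/3, (7 - 1*1)/3) => y in {0, ..., 1}; best 7*1 + 8*1 = 15
  x = 2: y <= min((8 - 3*2)/3, (7 - 1*2)/3) => y in {0}; best 7*2 + 8*0 = 14
The maximum 7x + 8y = 16 is achieved at x = 0, y = 2.
Check: 3*0 + 3*2 = 6 <= 8 and 1*0 + 3*2 = 6 <= 7.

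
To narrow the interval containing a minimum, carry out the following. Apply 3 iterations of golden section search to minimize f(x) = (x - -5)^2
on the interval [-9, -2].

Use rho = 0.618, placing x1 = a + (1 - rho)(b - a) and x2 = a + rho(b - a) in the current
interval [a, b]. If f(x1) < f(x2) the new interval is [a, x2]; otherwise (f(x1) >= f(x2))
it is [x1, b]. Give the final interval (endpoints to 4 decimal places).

Golden section search for min of f(x) = (x - -5)^2 on [-9, -2].
Each step: x1 = a + (1 - rho)(b - a), x2 = a + rho(b - a); if f(x1) < f(x2) keep [a, x2], otherwise keep [x1, b].
Step 1: [-9.0000, -2.0000], x1=-6.3260 (f=1.7583), x2=-4.6740 (f=0.1063); f(x1) > f(x2) => keep [-6.3260, -2.0000]
Step 2: [-6.3260, -2.0000], x1=-4.6735 (f=0.1066), x2=-3.6525 (f=1.8157); f(x1) < f(x2) => keep [-6.3260, -3.6525]
Step 3: [-6.3260, -3.6525], x1=-5.3047 (f=0.0929), x2=-4.6738 (f=0.1064); f(x1) < f(x2) => keep [-6.3260, -4.6738]
Final interval: [-6.3260, -4.6738]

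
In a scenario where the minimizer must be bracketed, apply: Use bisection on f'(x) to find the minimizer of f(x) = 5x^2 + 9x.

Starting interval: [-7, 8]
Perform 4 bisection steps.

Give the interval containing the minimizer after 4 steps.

Finding critical point of f(x) = 5x^2 + 9x using bisection on f'(x) = 10x + 9.
f'(x) = 0 when x = -9/10.
Starting interval: [-7, 8]
Step 1: mid = 1/2, f'(mid) = 14, new interval = [-7, 1/2]
Step 2: mid = -13/4, f'(mid) = -47/2, new interval = [-13/4, 1/2]
Step 3: mid = -11/8, f'(mid) = -19/4, new interval = [-11/8, 1/2]
Step 4: mid = -7/16, f'(mid) = 37/8, new interval = [-11/8, -7/16]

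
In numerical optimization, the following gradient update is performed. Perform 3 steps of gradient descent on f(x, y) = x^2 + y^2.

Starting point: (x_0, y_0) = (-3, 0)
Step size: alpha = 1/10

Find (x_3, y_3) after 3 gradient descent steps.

f(x,y) = x^2 + y^2
grad_x = 2x + 0y, grad_y = 2y + 0x
Step 1: grad = (-6, 0), (-12/5, 0)
Step 2: grad = (-24/5, 0), (-48/25, 0)
Step 3: grad = (-96/25, 0), (-192/125, 0)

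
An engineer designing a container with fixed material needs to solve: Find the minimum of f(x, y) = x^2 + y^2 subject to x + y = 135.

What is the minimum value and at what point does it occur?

Substitute y = 135 - x into f(x,y) = x^2 + y^2:
g(x) = x^2 + (135 - x)^2 = 2x^2 - 270x + 18225
g'(x) = 4x - 270 = 0  =>  x = 135/2
y = 135 - 135/2 = 135/2
Minimum value = (135/2)^2 + (135/2)^2 = 18225/2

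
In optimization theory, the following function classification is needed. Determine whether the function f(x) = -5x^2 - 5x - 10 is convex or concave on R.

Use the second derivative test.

f(x) = -5x^2 - 5x - 10
f'(x) = -10x - 5
f''(x) = -10
Since f''(x) = -10 < 0 for all x, f is concave on R.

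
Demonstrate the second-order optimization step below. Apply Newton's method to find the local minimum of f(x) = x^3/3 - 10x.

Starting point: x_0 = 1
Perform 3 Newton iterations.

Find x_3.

f(x) = x^3/3 - 10x
f'(x) = x^2 - 10, f''(x) = 2x
Newton update: x_{n+1} = x_n - (x_n^2 - 10)/(2*x_n)
Step 1: x_0 = 1, f'=-9, f''=2, x_1 = 11/2
Step 2: x_1 = 11/2, f'=81/4, f''=11, x_2 = 161/44
Step 3: x_2 = 161/44, f'=6561/1936, f''=161/22, x_3 = 45281/14168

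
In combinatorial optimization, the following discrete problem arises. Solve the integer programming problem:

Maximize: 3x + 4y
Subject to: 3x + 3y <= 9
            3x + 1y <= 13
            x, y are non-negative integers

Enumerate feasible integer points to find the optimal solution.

Constraint 1: 3x + 3y <= 9
Constraint 2: 3x + 1y <= 13
Feasible x range (need y >= 0): 0 <= x <= min(9/3, 13/3) => x in {0, ..., 3}.
Enumerate feasible integer points row by row (the coefficient of y is 4 > 0, so for each x the largest feasible y gives the best value):
  x = 0: y <= min((9 - 3*0)/3, (13 - 3*0)/1) => y in {0, ..., 3}; best 3*0 + 4*3 = 12
  x = 1: y <= min((9 - 3*1)/3, (13 - 3*1)/1) => y in {0, ..., 2}; best 3*1 + 4*2 = 11
  x = 2: y <= min((9 - 3*2)/3, (13 - 3*2)/1) => y in {0, ..., 1}; best 3*2 + 4*1 = 10
  x = 3: y <= min((9 - 3*3)/3, (13 - 3*3)/1) => y in {0}; best 3*3 + 4*0 = 9
The maximum 3x + 4y = 12 is achieved at x = 0, y = 3.
Check: 3*0 + 3*3 = 9 <= 9 and 3*0 + 1*3 = 3 <= 13.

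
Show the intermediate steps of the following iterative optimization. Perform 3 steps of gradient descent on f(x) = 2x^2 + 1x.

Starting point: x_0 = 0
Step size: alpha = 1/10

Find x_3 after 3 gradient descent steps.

f(x) = 2x^2 + 1x, f'(x) = 4x + (1)
Step 1: f'(0) = 1, x_1 = 0 - 1/10 * 1 = -1/10
Step 2: f'(-1/10) = 3/5, x_2 = -1/10 - 1/10 * 3/5 = -4/25
Step 3: f'(-4/25) = 9/25, x_3 = -4/25 - 1/10 * 9/25 = -49/250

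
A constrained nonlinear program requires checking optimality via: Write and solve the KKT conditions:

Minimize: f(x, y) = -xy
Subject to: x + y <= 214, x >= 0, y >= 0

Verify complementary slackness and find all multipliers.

Problem: min -xy s.t. x + y <= 214 (multiplier lambda), x >= 0 (mu_x), y >= 0 (mu_y)
KKT stationarity: -y + lambda - mu_x = 0, -x + lambda - mu_y = 0, with lambda, mu_x, mu_y >= 0
Complementary slackness: lambda*(x + y - 214) = 0, mu_x*x = 0, mu_y*y = 0
If lambda = 0: y = -mu_x <= 0 and x = -mu_y <= 0 force x = y = 0 with f = 0; but x = y = 107 is feasible with f = -11449 < 0, so this is not the minimum. Hence lambda > 0 and x + y = 214.
Try x > 0, y > 0 (so mu_x = mu_y = 0): y = lambda, x = lambda => x = y = lambda
x + y = 214 => 2*lambda = 214 => lambda = 107
x* = y* = 107 > 0, consistent with mu_x = mu_y = 0.
(Any feasible point with x = 0 or y = 0 has f = 0 > -11449, so the minimum is not on those boundaries.)
min(-xy) = -11449 (i.e. max xy = 11449)
Multipliers: lambda = 107, mu_x = 0, mu_y = 0
Complementary slackness: lambda*(x + y - 214) = 107*(107 + 107 - 214) = 0, mu_x*x = 0*107 = 0, mu_y*y = 0*107 = 0. Satisfied.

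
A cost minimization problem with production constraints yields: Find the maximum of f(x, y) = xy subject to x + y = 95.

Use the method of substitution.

Substitute y = 95 - x into f(x,y) = xy:
g(x) = x(95 - x) = 95x - x^2
g'(x) = 95 - 2x = 0  =>  x = 95/2
y = 95 - 95/2 = 95/2
Maximum value = (95/2) * (95/2) = 9025/4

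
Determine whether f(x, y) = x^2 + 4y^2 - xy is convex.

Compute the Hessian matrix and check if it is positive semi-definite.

f(x,y) = x^2 + 4y^2 - xy
Hessian H = [[2, -1], [-1, 8]]
trace(H) = 10, det(H) = 15
Eigenvalues: (10 +/- sqrt(40)) / 2 = 8.162, 1.838
Since both eigenvalues > 0, f is convex.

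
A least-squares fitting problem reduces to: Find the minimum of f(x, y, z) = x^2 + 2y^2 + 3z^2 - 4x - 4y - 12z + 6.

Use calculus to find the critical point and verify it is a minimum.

f(x,y,z) = x^2 + 2y^2 + 3z^2 - 4x - 4y - 12z + 6
df/dx = 2x + (-4) = 0 => x = 2
df/dy = 4y + (-4) = 0 => y = 1
df/dz = 6z + (-12) = 0 => z = 2
f(2,1,2) = 1*(2)^2 + 2*(1)^2 + 3*(2)^2 + -4*(2) + -4*(1) + -12*(2) + 6 = -12
Hessian is diagonal with entries 2, 4, 6 > 0, confirmed minimum.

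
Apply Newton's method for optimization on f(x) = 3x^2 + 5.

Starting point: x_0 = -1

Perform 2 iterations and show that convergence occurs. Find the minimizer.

f(x) = 3x^2 + 5, f'(x) = 6x + (0), f''(x) = 6
Step 1: f'(-1) = -6, x_1 = -1 - -6/6 = 0
Step 2: f'(0) = 0, x_2 = 0 (converged)
Newton's method converges in 1 step for quadratics.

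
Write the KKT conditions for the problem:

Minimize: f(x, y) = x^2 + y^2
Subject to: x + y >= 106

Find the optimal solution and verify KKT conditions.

KKT conditions for min x^2 + y^2 s.t. x + y >= 106:
Stationarity: 2x = mu, 2y = mu
So x = y = mu/2.
Complementary slackness: mu*(x + y - 106) = 0
Primal feasibility: x + y >= 106; dual feasibility: mu >= 0
If mu = 0 then x = y = 0, but 0 + 0 < 106 is infeasible, so the constraint is active.
Constraint active: x + y = 2*(mu/2) = 106 => mu = 106
x = y = 53, f = 5618
Verify: stationarity 2*53 = 106 = mu; primal 53 + 53 = 106 >= 106; dual mu = 106 >= 0; complementary slackness 106*(106 - 106) = 0. All KKT conditions hold.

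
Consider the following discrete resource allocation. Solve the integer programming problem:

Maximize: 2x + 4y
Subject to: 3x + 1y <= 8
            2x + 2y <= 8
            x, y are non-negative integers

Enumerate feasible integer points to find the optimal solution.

Constraint 1: 3x + 1y <= 8
Constraint 2: 2x + 2y <= 8
Feasible x range (need y >= 0): 0 <= x <= min(8/3, 8/2) => x in {0, ..., 2}.
Enumerate feasible integer points row by row (the coefficient of y is 4 > 0, so for each x the largest feasible y gives the best value):
  x = 0: y <= min((8 - 3*0)/1, (8 - 2*0)/2) => y in {0, ..., 4}; best 2*0 + 4*4 = 16
  x = 1: y <= min((8 - 3*1)/1, (8 - 2*1)/2) => y in {0, ..., 3}; best 2*1 + 4*3 = 14
  x = 2: y <= min((8 - 3*2)/1, (8 - 2*2)/2) => y in {0, ..., 2}; best 2*2 + 4*2 = 12
The maximum 2x + 4y = 16 is achieved at x = 0, y = 4.
Check: 3*0 + 1*4 = 4 <= 8 and 2*0 + 2*4 = 8 <= 8.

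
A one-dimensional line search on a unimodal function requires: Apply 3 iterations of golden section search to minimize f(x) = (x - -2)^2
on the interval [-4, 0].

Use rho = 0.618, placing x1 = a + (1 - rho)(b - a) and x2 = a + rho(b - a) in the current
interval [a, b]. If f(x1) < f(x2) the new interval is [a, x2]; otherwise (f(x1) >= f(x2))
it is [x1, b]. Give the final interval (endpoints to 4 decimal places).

Golden section search for min of f(x) = (x - -2)^2 on [-4, 0].
Each step: x1 = a + (1 - rho)(b - a), x2 = a + rho(b - a); if f(x1) < f(x2) keep [a, x2], otherwise keep [x1, b].
Step 1: [-4.0000, 0.0000], x1=-2.4720 (f=0.2228), x2=-1.5280 (f=0.2228); f(x1) = f(x2) (tie, not '<') => keep [-2.4720, 0.0000]
Step 2: [-2.4720, 0.0000], x1=-1.5277 (f=0.2231), x2=-0.9443 (f=1.1145); f(x1) < f(x2) => keep [-2.4720, -0.9443]
Step 3: [-2.4720, -0.9443], x1=-1.8884 (f=0.0125), x2=-1.5279 (f=0.2229); f(x1) < f(x2) => keep [-2.4720, -1.5279]
Final interval: [-2.4720, -1.5279]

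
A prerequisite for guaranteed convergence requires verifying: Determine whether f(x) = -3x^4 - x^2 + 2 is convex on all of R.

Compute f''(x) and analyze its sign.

f(x) = -3x^4 - x^2 + 2
f'(x) = -12x^3 + -2x
f''(x) = -36x^2 + -2
f''(x) = -36x^2 + -2 <= -2 < 0 for all x
Therefore, f is concave on R.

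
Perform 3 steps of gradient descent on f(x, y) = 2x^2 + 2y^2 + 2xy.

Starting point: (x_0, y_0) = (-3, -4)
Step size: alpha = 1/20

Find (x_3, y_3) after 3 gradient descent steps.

f(x,y) = 2x^2 + 2y^2 + 2xy
grad_x = 4x + 2y, grad_y = 4y + 2x
Step 1: grad = (-20, -22), (-2, -29/10)
Step 2: grad = (-69/5, -78/5), (-131/100, -53/25)
Step 3: grad = (-237/25, -111/10), (-209/250, -313/200)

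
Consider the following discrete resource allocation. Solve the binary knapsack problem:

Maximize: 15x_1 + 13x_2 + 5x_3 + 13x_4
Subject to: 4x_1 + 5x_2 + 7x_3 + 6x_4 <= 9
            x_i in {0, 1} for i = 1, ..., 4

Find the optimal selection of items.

Items: item 1 (v=15, w=4), item 2 (v=13, w=5), item 3 (v=5, w=7), item 4 (v=13, w=6)
Capacity: 9
Checking all 16 subsets (w = total weight, v = total value):
  {}: w = 0, v = 0
  {1}: w = 4, v = 15
  {2}: w = 5, v = 13
  {3}: w = 7, v = 5
  {4}: w = 6, v = 13
  {1, 2}: w = 9, v = 28
  {1, 3}: w = 11 > 9, infeasible
  {1, 4}: w = 10 > 9, infeasible
  {2, 3}: w = 12 > 9, infeasible
  {2, 4}: w = 11 > 9, infeasible
  {3, 4}: w = 13 > 9, infeasible
  {1, 2, 3}: w = 16 > 9, infeasible
  {1, 2, 4}: w = 15 > 9, infeasible
  {1, 3, 4}: w = 17 > 9, infeasible
  {2, 3, 4}: w = 18 > 9, infeasible
  {1, 2, 3, 4}: w = 22 > 9, infeasible
Best feasible subset: items [1, 2]
Total weight: 9 <= 9, total value: 28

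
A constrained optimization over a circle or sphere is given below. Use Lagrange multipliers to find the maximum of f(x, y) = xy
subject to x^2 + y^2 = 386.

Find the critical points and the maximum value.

Lagrange conditions: y = 2*lambda*x and x = 2*lambda*y
If x = 0 then y = 0, violating the constraint, so x, y != 0.
Dividing: y/x = x/y => x^2 = y^2 => y = x or y = -x
Constraint: 2x^2 = 386 => x^2 = 193 => x = +/-sqrt(193)
Critical points: (sqrt(193), sqrt(193)), (-sqrt(193), -sqrt(193)), (sqrt(193), -sqrt(193)), (-sqrt(193), sqrt(193))
  y = x:  xy = x^2 = 193  at (sqrt(193), sqrt(193)) and (-sqrt(193), -sqrt(193))
  y = -x: xy = -x^2 = -193 at (sqrt(193), -sqrt(193)) and (-sqrt(193), sqrt(193))
Maximum xy = 193 at (sqrt(193), sqrt(193)) and (-sqrt(193), -sqrt(193))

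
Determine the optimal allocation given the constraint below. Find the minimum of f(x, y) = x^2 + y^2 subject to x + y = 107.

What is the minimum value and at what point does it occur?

Substitute y = 107 - x into f(x,y) = x^2 + y^2:
g(x) = x^2 + (107 - x)^2 = 2x^2 - 214x + 11449
g'(x) = 4x - 214 = 0  =>  x = 107/2
y = 107 - 107/2 = 107/2
Minimum value = (107/2)^2 + (107/2)^2 = 11449/2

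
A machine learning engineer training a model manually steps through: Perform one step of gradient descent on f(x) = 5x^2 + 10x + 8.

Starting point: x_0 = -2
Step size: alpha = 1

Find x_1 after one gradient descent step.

f(x) = 5x^2 + 10x + 8
f'(x) = 10x + 10
f'(-2) = 10*-2 + (10) = -10
x_1 = x_0 - alpha * f'(x_0) = -2 - 1 * -10 = 8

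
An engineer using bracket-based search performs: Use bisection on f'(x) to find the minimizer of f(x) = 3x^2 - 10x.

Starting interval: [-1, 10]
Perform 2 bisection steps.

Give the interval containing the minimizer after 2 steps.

Finding critical point of f(x) = 3x^2 - 10x using bisection on f'(x) = 6x + -10.
f'(x) = 0 when x = 5/3.
Starting interval: [-1, 10]
Step 1: mid = 9/2, f'(mid) = 17, new interval = [-1, 9/2]
Step 2: mid = 7/4, f'(mid) = 1/2, new interval = [-1, 7/4]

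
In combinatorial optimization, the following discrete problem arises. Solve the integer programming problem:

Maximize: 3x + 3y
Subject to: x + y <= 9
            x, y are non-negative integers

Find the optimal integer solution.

Objective: 3x + 3y, constraint: x + y <= 9
Coefficient of x is 3 >= coefficient of y is 3, so allocate the entire budget to x.
Optimal: x = 9, y = 0, value = 27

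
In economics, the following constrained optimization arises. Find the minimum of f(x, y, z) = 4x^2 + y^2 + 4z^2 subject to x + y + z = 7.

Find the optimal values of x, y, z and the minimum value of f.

Using Lagrange multipliers on f = 4x^2 + y^2 + 4z^2 with constraint x + y + z = 7:
Conditions: 2*4*x = lambda, 2*1*y = lambda, 2*4*z = lambda
So x = lambda/8, y = lambda/2, z = lambda/8
Substituting into constraint: lambda * (3/4) = 7
lambda = 28/3
x = 7/6, y = 14/3, z = 7/6
Minimum value = 98/3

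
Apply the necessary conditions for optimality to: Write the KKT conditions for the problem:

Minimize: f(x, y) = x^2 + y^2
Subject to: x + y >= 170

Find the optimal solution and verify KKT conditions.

KKT conditions for min x^2 + y^2 s.t. x + y >= 170:
Stationarity: 2x = mu, 2y = mu
So x = y = mu/2.
Complementary slackness: mu*(x + y - 170) = 0
Primal feasibility: x + y >= 170; dual feasibility: mu >= 0
If mu = 0 then x = y = 0, but 0 + 0 < 170 is infeasible, so the constraint is active.
Constraint active: x + y = 2*(mu/2) = 170 => mu = 170
x = y = 85, f = 14450
Verify: stationarity 2*85 = 170 = mu; primal 85 + 85 = 170 >= 170; dual mu = 170 >= 0; complementary slackness 170*(170 - 170) = 0. All KKT conditions hold.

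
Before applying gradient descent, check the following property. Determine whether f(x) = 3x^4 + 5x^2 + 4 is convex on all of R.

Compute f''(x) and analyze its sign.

f(x) = 3x^4 + 5x^2 + 4
f'(x) = 12x^3 + 10x
f''(x) = 36x^2 + 10
f''(x) = 36x^2 + 10 >= 10 > 0 for all x
Therefore, f is convex on R.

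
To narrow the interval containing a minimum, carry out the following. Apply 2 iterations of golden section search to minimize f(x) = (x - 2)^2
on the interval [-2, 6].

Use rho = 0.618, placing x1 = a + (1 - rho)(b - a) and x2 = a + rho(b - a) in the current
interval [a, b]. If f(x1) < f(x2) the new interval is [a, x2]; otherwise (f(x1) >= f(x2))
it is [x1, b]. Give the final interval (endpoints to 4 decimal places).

Golden section search for min of f(x) = (x - 2)^2 on [-2, 6].
Each step: x1 = a + (1 - rho)(b - a), x2 = a + rho(b - a); if f(x1) < f(x2) keep [a, x2], otherwise keep [x1, b].
Step 1: [-2.0000, 6.0000], x1=1.0560 (f=0.8911), x2=2.9440 (f=0.8911); f(x1) = f(x2) (tie, not '<') => keep [1.0560, 6.0000]
Step 2: [1.0560, 6.0000], x1=2.9446 (f=0.8923), x2=4.1114 (f=4.4580); f(x1) < f(x2) => keep [1.0560, 4.1114]
Final interval: [1.0560, 4.1114]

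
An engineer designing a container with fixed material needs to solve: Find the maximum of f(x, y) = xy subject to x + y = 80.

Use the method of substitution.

Substitute y = 80 - x into f(x,y) = xy:
g(x) = x(80 - x) = 80x - x^2
g'(x) = 80 - 2x = 0  =>  x = 40
y = 80 - 40 = 40
Maximum value = 40 * 40 = 1600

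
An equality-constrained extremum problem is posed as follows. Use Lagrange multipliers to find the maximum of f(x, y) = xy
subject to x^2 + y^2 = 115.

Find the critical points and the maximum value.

Lagrange conditions: y = 2*lambda*x and x = 2*lambda*y
If x = 0 then y = 0, violating the constraint, so x, y != 0.
Dividing: y/x = x/y => x^2 = y^2 => y = x or y = -x
Constraint: 2x^2 = 115 => x^2 = 115/2 => x = +/-sqrt(115/2)
Critical points: (sqrt(115/2), sqrt(115/2)), (-sqrt(115/2), -sqrt(115/2)), (sqrt(115/2), -sqrt(115/2)), (-sqrt(115/2), sqrt(115/2))
  y = x:  xy = x^2 = 115/2  at (sqrt(115/2), sqrt(115/2)) and (-sqrt(115/2), -sqrt(115/2))
  y = -x: xy = -x^2 = -115/2 at (sqrt(115/2), -sqrt(115/2)) and (-sqrt(115/2), sqrt(115/2))
Maximum xy = 115/2 at (sqrt(115/2), sqrt(115/2)) and (-sqrt(115/2), -sqrt(115/2))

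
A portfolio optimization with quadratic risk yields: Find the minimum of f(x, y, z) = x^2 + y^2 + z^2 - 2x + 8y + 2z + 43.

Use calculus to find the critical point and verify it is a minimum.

f(x,y,z) = x^2 + y^2 + z^2 - 2x + 8y + 2z + 43
df/dx = 2x + (-2) = 0 => x = 1
df/dy = 2y + (8) = 0 => y = -4
df/dz = 2z + (2) = 0 => z = -1
f(1,-4,-1) = 1*(1)^2 + 1*(-4)^2 + 1*(-1)^2 + -2*(1) + 8*(-4) + 2*(-1) + 43 = 25
Hessian is diagonal with entries 2, 2, 2 > 0, confirmed minimum.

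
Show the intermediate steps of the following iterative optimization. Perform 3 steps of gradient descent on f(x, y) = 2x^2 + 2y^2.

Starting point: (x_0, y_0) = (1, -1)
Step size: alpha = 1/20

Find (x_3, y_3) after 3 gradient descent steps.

f(x,y) = 2x^2 + 2y^2
grad_x = 4x + 0y, grad_y = 4y + 0x
Step 1: grad = (4, -4), (4/5, -4/5)
Step 2: grad = (16/5, -16/5), (16/25, -16/25)
Step 3: grad = (64/25, -64/25), (64/125, -64/125)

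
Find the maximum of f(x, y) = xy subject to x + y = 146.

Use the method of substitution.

Substitute y = 146 - x into f(x,y) = xy:
g(x) = x(146 - x) = 146x - x^2
g'(x) = 146 - 2x = 0  =>  x = 73
y = 146 - 73 = 73
Maximum value = 73 * 73 = 5329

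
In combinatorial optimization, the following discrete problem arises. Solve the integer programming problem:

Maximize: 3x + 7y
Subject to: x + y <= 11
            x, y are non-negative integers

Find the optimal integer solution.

Objective: 3x + 7y, constraint: x + y <= 11
Coefficient of y is 7 > coefficient of x is 3, so allocate the entire budget to y.
Optimal: x = 0, y = 11, value = 77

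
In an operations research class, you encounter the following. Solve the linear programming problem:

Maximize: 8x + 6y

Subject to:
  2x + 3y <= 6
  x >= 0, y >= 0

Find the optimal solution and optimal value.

The feasible region has vertices at [(0, 0), (3, 0), (0, 2)].
Checking objective 8x + 6y at each vertex:
  (0, 0): 8*0 + 6*0 = 0
  (3, 0): 8*3 + 6*0 = 24
  (0, 2): 8*0 + 6*2 = 12
Maximum is 24 at (3, 0).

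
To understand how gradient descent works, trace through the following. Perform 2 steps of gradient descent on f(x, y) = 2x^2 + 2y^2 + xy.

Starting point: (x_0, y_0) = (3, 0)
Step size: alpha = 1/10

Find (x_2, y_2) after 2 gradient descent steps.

f(x,y) = 2x^2 + 2y^2 + xy
grad_x = 4x + 1y, grad_y = 4y + 1x
Step 1: grad = (12, 3), (9/5, -3/10)
Step 2: grad = (69/10, 3/5), (111/100, -9/25)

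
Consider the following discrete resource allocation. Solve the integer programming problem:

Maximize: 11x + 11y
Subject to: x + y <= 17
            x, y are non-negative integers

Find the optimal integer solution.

Objective: 11x + 11y, constraint: x + y <= 17
Coefficient of x is 11 >= coefficient of y is 11, so allocate the entire budget to x.
Optimal: x = 17, y = 0, value = 187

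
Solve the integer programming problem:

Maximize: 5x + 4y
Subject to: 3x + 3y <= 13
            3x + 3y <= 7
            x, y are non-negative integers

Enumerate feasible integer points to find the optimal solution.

Constraint 1: 3x + 3y <= 13
Constraint 2: 3x + 3y <= 7
Feasible x range (need y >= 0): 0 <= x <= min(13/3, 7/3) => x in {0, ..., 2}.
Enumerate feasible integer points row by row (the coefficient of y is 4 > 0, so for each x the largest feasible y gives the best value):
  x = 0: y <= min((13 - 3*0)/3, (7 - 3*0)/3) => y in {0, ..., 2}; best 5*0 + 4*2 = 8
  x = 1: y <= min((13 - 3*1)/3, (7 - 3*1)/3) => y in {0, ..., 1}; best 5*1 + 4*1 = 9
  x = 2: y <= min((13 - 3*2)/3, (7 - 3*2)/3) => y in {0}; best 5*2 + 4*0 = 10
The maximum 5x + 4y = 10 is achieved at x = 2, y = 0.
Check: 3*2 + 3*0 = 6 <= 13 and 3*2 + 3*0 = 6 <= 7.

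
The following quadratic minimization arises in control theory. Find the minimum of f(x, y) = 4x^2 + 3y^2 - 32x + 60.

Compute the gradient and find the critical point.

f(x,y) = 4x^2 + 3y^2 - 32x + 60
df/dx = 8x + (-32) = 0  =>  x = 4
df/dy = 6y + (0) = 0  =>  y = 0
f(4, 0) = 4*(4)^2 + 3*(0)^2 + -32*(4) + 60 = -4
Hessian is diagonal with entries 8, 6 > 0, so this is a minimum.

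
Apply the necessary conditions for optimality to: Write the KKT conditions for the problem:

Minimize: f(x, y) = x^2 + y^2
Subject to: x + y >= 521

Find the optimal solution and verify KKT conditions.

KKT conditions for min x^2 + y^2 s.t. x + y >= 521:
Stationarity: 2x = mu, 2y = mu
So x = y = mu/2.
Complementary slackness: mu*(x + y - 521) = 0
Primal feasibility: x + y >= 521; dual feasibility: mu >= 0
If mu = 0 then x = y = 0, but 0 + 0 < 521 is infeasible, so the constraint is active.
Constraint active: x + y = 2*(mu/2) = 521 => mu = 521
x = y = 521/2, f = 271441/2
Verify: stationarity 2*(521/2) = 521 = mu; primal 521/2 + 521/2 = 521 >= 521; dual mu = 521 >= 0; complementary slackness 521*(521 - 521) = 0. All KKT conditions hold.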